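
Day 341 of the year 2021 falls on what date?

2021-12-07

January has 31 days (341 − 31 = 310 remain).
February has 28 days (310 − 28 = 282 remain).
March has 31 days (282 − 31 = 251 remain).
April has 30 days (251 − 30 = 221 remain).
May has 31 days (221 − 31 = 190 remain).
June has 30 days (190 − 30 = 160 remain).
July has 31 days (160 − 31 = 129 remain).
August has 31 days (129 − 31 = 98 remain).
September has 30 days (98 − 30 = 68 remain).
October has 31 days (68 − 31 = 37 remain).
November has 30 days (37 − 30 = 7 remain).
7 into December → December 7.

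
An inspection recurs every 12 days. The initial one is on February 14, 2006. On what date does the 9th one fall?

May 21, 2006

The 9th occurrence is 8 intervals after the first: 8 × 12 = 96 days after February 14, 2006.
February has 28 days — 14 days to the end of February leaves 82.
March has 31 days (51 left).
April has 30 days (21 left).
21 days into May → May 21, 2006.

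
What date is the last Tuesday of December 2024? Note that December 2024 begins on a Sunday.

December 31, 2024

December 2024 begins on a Sunday, so the first Tuesday is December 3 (2 days later).
December 2024 has 31 days. Adding weeks: 3, 10, 17, 24, 31 — the last one ≤ 31 is the 31st.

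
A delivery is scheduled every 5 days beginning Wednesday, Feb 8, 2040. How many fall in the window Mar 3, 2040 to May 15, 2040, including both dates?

15

Occurrences land 5·i days after Feb 8, 2040 for i = 0, 1, 2, …
Mar 3, 2040 is 24 days after the start; 24 ÷ 5 = 4 remainder 4; since the remainder is 4, round up to i = 5. First occurrence in the window: #6 on Mar 4, 2040 (5×5 = 25 days in).
May 15, 2040 is 97 days after the start; 97 ÷ 5 = 19 remainder 2. Last occurrence in the window: #20 on May 13, 2040.
Occurrences #6 through #20: 15 in total.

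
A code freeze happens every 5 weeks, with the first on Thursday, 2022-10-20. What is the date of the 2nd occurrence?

The 2nd occurrence is 1 interval after the first: 1 × 35 = 35 days after 2022-10-20.
October has 31 days — 11 days to the end of October leaves 24.
24 days into November → 2022-11-24.

2022-11-24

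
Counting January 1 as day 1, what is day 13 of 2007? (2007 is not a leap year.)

January 13, 2007

13 into January → January 13.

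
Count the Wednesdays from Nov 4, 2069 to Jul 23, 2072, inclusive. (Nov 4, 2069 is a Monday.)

142

Nov 4, 2069 is a Monday; the first Wednesday on or after it is Nov 6, 2069 (2 days later).
From Nov 6, 2069 to Jul 23, 2072: 55 + 365 + 365 + 205 = 990 days (rest of 2069, 2070, 2071, to Jul 23, 2072 in 2072).
990 ÷ 7 = 141 full weeks with remainder 3, so 141 more Wednesdays after the first → 142.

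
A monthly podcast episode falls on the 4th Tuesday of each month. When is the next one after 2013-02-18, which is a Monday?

February 2013 starts on a Friday; its first Tuesday is the 5th, so the 4th Tuesday is the 26th — 2013-02-26.
2013-02-26 is after 2013-02-18, so that is the next one.

2013-02-26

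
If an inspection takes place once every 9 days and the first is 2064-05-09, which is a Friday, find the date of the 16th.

2064-09-21

The 16th occurrence is 15 intervals after the first: 15 × 9 = 135 days after 2064-05-09.
May has 31 days — 22 days to the end of May leaves 113.
June has 30 days (83 left).
July has 31 days (52 left).
August has 31 days (21 left).
21 days into September → 2064-09-21.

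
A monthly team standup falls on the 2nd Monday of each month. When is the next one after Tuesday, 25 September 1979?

September 1979 starts on a Saturday; its first Monday is the 3rd, so the 2nd Monday is the 10th — 10 September 1979.
That is not after 25 September 1979, so look at October 1979.
October 1979 starts on a Monday; its first Monday is the 1st, so the 2nd Monday is the 8th — 8 October 1979.

8 October 1979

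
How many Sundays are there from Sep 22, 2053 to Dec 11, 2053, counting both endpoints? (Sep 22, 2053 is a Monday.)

Sep 22, 2053 is a Monday; the first Sunday on or after it is Sep 28, 2053 (6 days later).
From Sep 28, 2053 to Dec 11, 2053: 2 + 31 + 30 + 11 = 74 days (rest of Sep, Oct, Nov, Dec).
74 ÷ 7 = 10 full weeks with remainder 4, so 10 more Sundays after the first → 11.

11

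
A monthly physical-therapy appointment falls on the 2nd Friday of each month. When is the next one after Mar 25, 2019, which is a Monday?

Mar 2019 starts on a Friday; its first Friday is the 1st, so the 2nd Friday is the 8th — Mar 8, 2019.
That is not after Mar 25, 2019, so look at Apr 2019.
Apr 2019 starts on a Monday; its first Friday is the 5th, so the 2nd Friday is the 12th — Apr 12, 2019.

Apr 12, 2019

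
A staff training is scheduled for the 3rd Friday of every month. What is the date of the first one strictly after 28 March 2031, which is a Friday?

March 2031 starts on a Saturday; its first Friday is the 7th, so the 3rd Friday is the 21st — 21 March 2031.
That is not after 28 March 2031, so look at April 2031.
April 2031 starts on a Tuesday; its first Friday is the 4th, so the 3rd Friday is the 18th — 18 April 2031.

18 April 2031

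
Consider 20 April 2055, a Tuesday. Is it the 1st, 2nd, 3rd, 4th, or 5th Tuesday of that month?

3rd

Day 20 falls in week ⌈20/7⌉ of the month.
Days 1–7 hold the 1st Tuesday, 8–14 the 2nd, 15–21 the 3rd, 22–28 the 4th, 29–31 the 5th.
20 is in the range for the 3rd.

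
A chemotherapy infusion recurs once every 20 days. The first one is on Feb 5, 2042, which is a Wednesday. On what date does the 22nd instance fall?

Apr 1, 2043

The 22nd occurrence is 21 intervals after the first: 21 × 20 = 420 days after Feb 5, 2042.
Feb has 28 days — 23 days to the end of Feb leaves 397.
Mar has 31 days (366 left).
Apr has 30 days (336 left).
May has 31 days (305 left).
Jun has 30 days (275 left).
Jul has 31 days (244 left).
Aug has 31 days (213 left).
Sep has 30 days (183 left).
Oct has 31 days (152 left).
Nov has 30 days (122 left).
Dec has 31 days (91 left).
Jan has 31 days (60 left).
Feb has 28 days (32 left).
Mar has 31 days (1 left).
1 day into Apr → Apr 1, 2043.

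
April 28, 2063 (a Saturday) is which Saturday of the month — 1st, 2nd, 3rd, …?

Day 28 falls in week ⌈28/7⌉ of the month.
Days 1–7 hold the 1st Saturday, 8–14 the 2nd, 15–21 the 3rd, 22–28 the 4th, 29–31 the 5th.
28 is in the range for the 4th.

4th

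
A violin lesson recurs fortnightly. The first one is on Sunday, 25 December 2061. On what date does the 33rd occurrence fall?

The 33rd occurrence is 32 intervals after the first: 32 × 14 = 448 days after 25 December 2061.
December has 31 days — 6 days to the end of December leaves 442.
2062 has 365 days (77 left).
January has 31 days (46 left).
February has 28 days (18 left).
18 days into March → 18 March 2063.

18 March 2063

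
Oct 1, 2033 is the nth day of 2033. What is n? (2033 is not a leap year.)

274

Days in months before Oct: 31 + 28 + 31 + 30 + 31 + 30 + 31 + 31 + 30 = 273.
Plus 1 day into Oct → day 274.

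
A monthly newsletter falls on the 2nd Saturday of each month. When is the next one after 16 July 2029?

11 August 2029

July 2029 starts on a Sunday; its first Saturday is the 7th, so the 2nd Saturday is the 14th — 14 July 2029.
That is not after 16 July 2029, so look at August 2029.
August 2029 starts on a Wednesday; its first Saturday is the 4th, so the 2nd Saturday is the 11th — 11 August 2029.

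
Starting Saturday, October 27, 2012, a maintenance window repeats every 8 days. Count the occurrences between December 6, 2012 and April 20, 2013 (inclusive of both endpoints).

Occurrences land 8·i days after October 27, 2012 for i = 0, 1, 2, …
December 6, 2012 is 40 days after the start; 40 ÷ 8 = 5 remainder 0. First occurrence in the window: #6 on December 6, 2012 (5×8 = 40 days in).
April 20, 2013 is 175 days after the start; 175 ÷ 8 = 21 remainder 7. Last occurrence in the window: #22 on April 13, 2013.
Occurrences #6 through #22: 17 in total.

17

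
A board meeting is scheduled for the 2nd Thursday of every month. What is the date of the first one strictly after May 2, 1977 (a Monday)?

May 1977 starts on a Sunday; its first Thursday is the 5th, so the 2nd Thursday is the 12th — May 12, 1977.
May 12, 1977 is after May 2, 1977, so that is the next one.

May 12, 1977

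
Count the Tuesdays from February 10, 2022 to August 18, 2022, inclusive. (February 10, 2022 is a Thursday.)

February 10, 2022 is a Thursday; the first Tuesday on or after it is February 15, 2022 (5 days later).
From February 15, 2022 to August 18, 2022: 13 + 31 + 30 + 31 + 30 + 31 + 18 = 184 days (rest of February, March, April, May, June, July, August).
184 ÷ 7 = 26 full weeks with remainder 2, so 26 more Tuesdays after the first → 27.

27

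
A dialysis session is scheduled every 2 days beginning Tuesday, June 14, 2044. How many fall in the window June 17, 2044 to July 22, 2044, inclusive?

18

Occurrences land 2·i days after June 14, 2044 for i = 0, 1, 2, …
June 17, 2044 is 3 days after the start; 3 ÷ 2 = 1 remainder 1; since the remainder is 1, round up to i = 2. First occurrence in the window: #3 on June 18, 2044 (2×2 = 4 days in).
July 22, 2044 is 38 days after the start; 38 ÷ 2 = 19 remainder 0. Last occurrence in the window: #20 on July 22, 2044.
Occurrences #3 through #20: 18 in total.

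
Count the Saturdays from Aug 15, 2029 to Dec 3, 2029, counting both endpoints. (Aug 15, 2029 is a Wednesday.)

Aug 15, 2029 is a Wednesday; the first Saturday on or after it is Aug 18, 2029 (3 days later).
From Aug 18, 2029 to Dec 3, 2029: 13 + 30 + 31 + 30 + 3 = 107 days (rest of Aug, Sep, Oct, Nov, Dec).
107 ÷ 7 = 15 full weeks with remainder 2, so 15 more Saturdays after the first → 16.

16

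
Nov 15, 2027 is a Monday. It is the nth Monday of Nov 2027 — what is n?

3rd

Day 15 falls in week ⌈15/7⌉ of the month.
Days 1–7 hold the 1st Monday, 8–14 the 2nd, 15–21 the 3rd, 22–28 the 4th, 29–31 the 5th.
15 is in the range for the 3rd.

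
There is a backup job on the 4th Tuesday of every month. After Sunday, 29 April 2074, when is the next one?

22 May 2074

April 2074 starts on a Sunday; its first Tuesday is the 3rd, so the 4th Tuesday is the 24th — 24 April 2074.
That is not after 29 April 2074, so look at May 2074.
May 2074 starts on a Tuesday; its first Tuesday is the 1st, so the 4th Tuesday is the 22nd — 22 May 2074.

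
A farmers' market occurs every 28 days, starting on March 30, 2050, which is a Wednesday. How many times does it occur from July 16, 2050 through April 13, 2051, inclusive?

Occurrences land 28·i days after March 30, 2050 for i = 0, 1, 2, …
July 16, 2050 is 108 days after the start; 108 ÷ 28 = 3 remainder 24; since the remainder is 24, round up to i = 4. First occurrence in the window: #5 on July 20, 2050 (4×28 = 112 days in).
April 13, 2051 is 379 days after the start; 379 ÷ 28 = 13 remainder 15. Last occurrence in the window: #14 on March 29, 2051.
Occurrences #5 through #14: 10 in total.

10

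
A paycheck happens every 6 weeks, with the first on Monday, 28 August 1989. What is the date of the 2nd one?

9 October 1989

The 2nd occurrence is 1 interval after the first: 1 × 42 = 42 days after 28 August 1989.
August has 31 days — 3 days to the end of August leaves 39.
September has 30 days (9 left).
9 days into October → 9 October 1989.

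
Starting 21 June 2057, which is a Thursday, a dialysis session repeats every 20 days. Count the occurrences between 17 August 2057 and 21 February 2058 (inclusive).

Occurrences land 20·i days after 21 June 2057 for i = 0, 1, 2, …
17 August 2057 is 57 days after the start; 57 ÷ 20 = 2 remainder 17; since the remainder is 17, round up to i = 3. First occurrence in the window: #4 on 20 August 2057 (3×20 = 60 days in).
21 February 2058 is 245 days after the start; 245 ÷ 20 = 12 remainder 5. Last occurrence in the window: #13 on 16 February 2058.
Occurrences #4 through #13: 10 in total.

10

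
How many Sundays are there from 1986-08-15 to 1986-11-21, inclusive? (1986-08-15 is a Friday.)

14

1986-08-15 is a Friday; the first Sunday on or after it is 1986-08-17 (2 days later).
From 1986-08-17 to 1986-11-21: 14 + 30 + 31 + 21 = 96 days (rest of August, September, October, November).
96 ÷ 7 = 13 full weeks with remainder 5, so 13 more Sundays after the first → 14.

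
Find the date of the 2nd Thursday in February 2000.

10 February 2000

The first Thursday of February 2000 is February 3.
The 2nd Thursday is 1 weeks later: 3 + 7 = 10.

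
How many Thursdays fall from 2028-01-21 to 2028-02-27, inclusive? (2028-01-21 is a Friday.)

2028-01-21 is a Friday; the first Thursday on or after it is 2028-01-27 (6 days later).
From 2028-01-27 to 2028-02-27: 4 + 27 = 31 days (rest of January, February).
31 ÷ 7 = 4 full weeks with remainder 3, so 4 more Thursdays after the first → 5.

5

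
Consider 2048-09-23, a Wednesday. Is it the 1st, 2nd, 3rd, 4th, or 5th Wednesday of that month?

4th

Day 23 falls in week ⌈23/7⌉ of the month.
Days 1–7 hold the 1st Wednesday, 8–14 the 2nd, 15–21 the 3rd, 22–28 the 4th, 29–31 the 5th.
23 is in the range for the 4th.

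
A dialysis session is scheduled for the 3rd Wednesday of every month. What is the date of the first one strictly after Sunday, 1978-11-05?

1978-11-15

November 1978 starts on a Wednesday; its first Wednesday is the 1st, so the 3rd Wednesday is the 15th — 1978-11-15.
1978-11-15 is after 1978-11-05, so that is the next one.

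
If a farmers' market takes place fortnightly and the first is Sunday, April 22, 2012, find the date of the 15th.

November 4, 2012

The 15th occurrence is 14 intervals after the first: 14 × 14 = 196 days after April 22, 2012.
April has 30 days — 8 days to the end of April leaves 188.
May has 31 days (157 left).
June has 30 days (127 left).
July has 31 days (96 left).
August has 31 days (65 left).
September has 30 days (35 left).
October has 31 days (4 left).
4 days into November → November 4, 2012.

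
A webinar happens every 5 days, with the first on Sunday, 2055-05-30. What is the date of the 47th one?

2056-01-15

The 47th occurrence is 46 intervals after the first: 46 × 5 = 230 days after 2055-05-30.
May has 31 days — 1 day to the end of May leaves 229.
June has 30 days (199 left).
July has 31 days (168 left).
August has 31 days (137 left).
September has 30 days (107 left).
October has 31 days (76 left).
November has 30 days (46 left).
December has 31 days (15 left).
15 days into January → 2056-01-15.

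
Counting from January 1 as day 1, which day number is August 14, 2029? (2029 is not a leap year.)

226

Days in months before August: 31 + 28 + 31 + 30 + 31 + 30 + 31 = 212.
Plus 14 days into August → day 226.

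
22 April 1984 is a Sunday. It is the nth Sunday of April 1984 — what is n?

4th

Day 22 falls in week ⌈22/7⌉ of the month.
Days 1–7 hold the 1st Sunday, 8–14 the 2nd, 15–21 the 3rd, 22–28 the 4th, 29–31 the 5th.
22 is in the range for the 4th.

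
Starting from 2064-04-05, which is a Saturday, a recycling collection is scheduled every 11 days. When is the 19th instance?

The 19th occurrence is 18 intervals after the first: 18 × 11 = 198 days after 2064-04-05.
April has 30 days — 25 days to the end of April leaves 173.
May has 31 days (142 left).
June has 30 days (112 left).
July has 31 days (81 left).
August has 31 days (50 left).
September has 30 days (20 left).
20 days into October → 2064-10-20.

2064-10-20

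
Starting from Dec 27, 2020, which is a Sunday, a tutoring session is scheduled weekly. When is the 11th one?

Mar 7, 2021

The 11th occurrence is 10 intervals after the first: 10 × 7 = 70 days after Dec 27, 2020.
Dec has 31 days — 4 days to the end of Dec leaves 66.
Jan has 31 days (35 left).
Feb has 28 days (7 left).
7 days into Mar → Mar 7, 2021.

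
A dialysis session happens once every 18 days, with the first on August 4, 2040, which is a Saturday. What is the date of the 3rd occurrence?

The 3rd occurrence is 2 intervals after the first: 2 × 18 = 36 days after August 4, 2040.
August has 31 days — 27 days to the end of August leaves 9.
9 days into September → September 9, 2040.

September 9, 2040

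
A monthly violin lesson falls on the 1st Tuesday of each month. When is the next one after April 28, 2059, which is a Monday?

May 6, 2059

April 2059 starts on a Tuesday, so its 1st Tuesday is April 1, 2059.
That is not after April 28, 2059, so look at May 2059.
May 2059 starts on a Thursday, so its 1st Tuesday is May 6, 2059 (5 days in).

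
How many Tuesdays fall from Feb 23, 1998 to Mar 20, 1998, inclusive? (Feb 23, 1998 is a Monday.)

4

Feb 23, 1998 is a Monday; the first Tuesday on or after it is Feb 24, 1998 (1 day later).
From Feb 24, 1998 to Mar 20, 1998: 4 + 20 = 24 days (rest of Feb, Mar).
24 ÷ 7 = 3 full weeks with remainder 3, so 3 more Tuesdays after the first → 4.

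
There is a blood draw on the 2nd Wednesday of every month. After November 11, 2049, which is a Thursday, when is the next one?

November 2049 starts on a Monday; its first Wednesday is the 3rd, so the 2nd Wednesday is the 10th — November 10, 2049.
That is not after November 11, 2049, so look at December 2049.
December 2049 starts on a Wednesday; its first Wednesday is the 1st, so the 2nd Wednesday is the 8th — December 8, 2049.

December 8, 2049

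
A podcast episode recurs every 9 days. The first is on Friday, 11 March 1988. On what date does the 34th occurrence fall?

2 January 1989

The 34th occurrence is 33 intervals after the first: 33 × 9 = 297 days after 11 March 1988.
March has 31 days — 20 days to the end of March leaves 277.
April has 30 days (247 left).
May has 31 days (216 left).
June has 30 days (186 left).
July has 31 days (155 left).
August has 31 days (124 left).
September has 30 days (94 left).
October has 31 days (63 left).
November has 30 days (33 left).
December has 31 days (2 left).
2 days into January → 2 January 1989.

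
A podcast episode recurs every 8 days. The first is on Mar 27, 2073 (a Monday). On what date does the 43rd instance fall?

The 43rd occurrence is 42 intervals after the first: 42 × 8 = 336 days after Mar 27, 2073.
Mar has 31 days — 4 days to the end of Mar leaves 332.
Apr has 30 days (302 left).
May has 31 days (271 left).
Jun has 30 days (241 left).
Jul has 31 days (210 left).
Aug has 31 days (179 left).
Sep has 30 days (149 left).
Oct has 31 days (118 left).
Nov has 30 days (88 left).
Dec has 31 days (57 left).
Jan has 31 days (26 left).
26 days into Feb → Feb 26, 2074.

Feb 26, 2074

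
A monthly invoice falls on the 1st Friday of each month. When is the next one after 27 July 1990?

July 1990 starts on a Sunday, so its 1st Friday is 6 July 1990 (5 days in).
That is not after 27 July 1990, so look at August 1990.
August 1990 starts on a Wednesday, so its 1st Friday is 3 August 1990 (2 days in).

3 August 1990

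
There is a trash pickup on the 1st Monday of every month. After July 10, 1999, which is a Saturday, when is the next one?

July 1999 starts on a Thursday, so its 1st Monday is July 5, 1999 (4 days in).
That is not after July 10, 1999, so look at August 1999.
August 1999 starts on a Sunday, so its 1st Monday is August 2, 1999 (1 day in).

August 2, 1999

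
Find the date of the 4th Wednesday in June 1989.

28 June 1989

June 1989 begins on a Thursday, so the first Wednesday is June 7 (6 days later).
The 4th Wednesday is 3 weeks later: 7 + 21 = 28.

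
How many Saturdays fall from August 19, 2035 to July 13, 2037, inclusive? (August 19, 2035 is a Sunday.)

99

August 19, 2035 is a Sunday; the first Saturday on or after it is August 25, 2035 (6 days later).
From August 25, 2035 to July 13, 2037: 128 + 366 + 194 = 688 days (rest of 2035, 2036, to July 13, 2037 in 2037).
688 ÷ 7 = 98 full weeks with remainder 2, so 98 more Saturdays after the first → 99.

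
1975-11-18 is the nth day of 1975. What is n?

Days in months before November: 31 + 28 + 31 + 30 + 31 + 30 + 31 + 31 + 30 + 31 = 304.
Plus 18 days into November → day 322.

322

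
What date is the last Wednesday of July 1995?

July 26, 1995

July 1995 begins on a Saturday, so the first Wednesday is July 5 (4 days later).
July 1995 has 31 days. Adding weeks: 5, 12, 19, 26 — the last one ≤ 31 is the 26th.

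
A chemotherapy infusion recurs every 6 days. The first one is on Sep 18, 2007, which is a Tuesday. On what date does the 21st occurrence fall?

Jan 16, 2008

The 21st occurrence is 20 intervals after the first: 20 × 6 = 120 days after Sep 18, 2007.
Sep has 30 days — 12 days to the end of Sep leaves 108.
Oct has 31 days (77 left).
Nov has 30 days (47 left).
Dec has 31 days (16 left).
16 days into Jan → Jan 16, 2008.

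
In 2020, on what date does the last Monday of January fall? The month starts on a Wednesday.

2020-01-27

January 2020 begins on a Wednesday, so the first Monday is January 6 (5 days later).
January 2020 has 31 days. Adding weeks: 6, 13, 20, 27 — the last one ≤ 31 is the 27th.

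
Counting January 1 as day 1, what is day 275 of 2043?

Jan has 31 days (275 − 31 = 244 remain).
Feb has 28 days (244 − 28 = 216 remain).
Mar has 31 days (216 − 31 = 185 remain).
Apr has 30 days (185 − 30 = 155 remain).
May has 31 days (155 − 31 = 124 remain).
Jun has 30 days (124 − 30 = 94 remain).
Jul has 31 days (94 − 31 = 63 remain).
Aug has 31 days (63 − 31 = 32 remain).
Sep has 30 days (32 − 30 = 2 remain).
2 into Oct → Oct 2.

Oct 2, 2043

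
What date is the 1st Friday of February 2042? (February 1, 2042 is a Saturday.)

February 2042 begins on a Saturday, so the first Friday is February 7 (6 days later).

February 7, 2042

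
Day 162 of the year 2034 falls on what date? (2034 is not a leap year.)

January has 31 days (162 − 31 = 131 remain).
February has 28 days (131 − 28 = 103 remain).
March has 31 days (103 − 31 = 72 remain).
April has 30 days (72 − 30 = 42 remain).
May has 31 days (42 − 31 = 11 remain).
11 into June → June 11.

2034-06-11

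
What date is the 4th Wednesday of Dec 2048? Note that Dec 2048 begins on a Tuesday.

Dec 2048 begins on a Tuesday, so the first Wednesday is Dec 2 (1 day later).
The 4th Wednesday is 3 weeks later: 2 + 21 = 23.

Dec 23, 2048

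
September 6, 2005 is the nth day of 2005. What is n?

249

Days in months before September: 31 + 28 + 31 + 30 + 31 + 30 + 31 + 31 = 243.
Plus 6 days into September → day 249.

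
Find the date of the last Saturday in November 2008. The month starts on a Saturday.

2008-11-29

November 2008 begins on a Saturday, so the first Saturday is November 1.
November 2008 has 30 days. Adding weeks: 1, 8, 15, 22, 29 — the last one ≤ 30 is the 29th.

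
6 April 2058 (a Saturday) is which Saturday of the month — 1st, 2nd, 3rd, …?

Day 6 falls in week ⌈6/7⌉ of the month.
Days 1–7 hold the 1st Saturday, 8–14 the 2nd, 15–21 the 3rd, 22–28 the 4th, 29–31 the 5th.
6 is in the range for the 1st.

1st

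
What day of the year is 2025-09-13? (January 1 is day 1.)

256

Days in months before September: 31 + 28 + 31 + 30 + 31 + 30 + 31 + 31 = 243.
Plus 13 days into September → day 256.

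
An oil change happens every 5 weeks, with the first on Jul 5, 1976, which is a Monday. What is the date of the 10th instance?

The 10th occurrence is 9 intervals after the first: 9 × 35 = 315 days after Jul 5, 1976.
Jul has 31 days — 26 days to the end of Jul leaves 289.
Aug has 31 days (258 left).
Sep has 30 days (228 left).
Oct has 31 days (197 left).
Nov has 30 days (167 left).
Dec has 31 days (136 left).
Jan has 31 days (105 left).
Feb has 28 days (77 left).
Mar has 31 days (46 left).
Apr has 30 days (16 left).
16 days into May → May 16, 1977.

May 16, 1977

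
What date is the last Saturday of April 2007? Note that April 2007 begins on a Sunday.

April 28, 2007

April 2007 begins on a Sunday, so the first Saturday is April 7 (6 days later).
April 2007 has 30 days. Adding weeks: 7, 14, 21, 28 — the last one ≤ 30 is the 28th.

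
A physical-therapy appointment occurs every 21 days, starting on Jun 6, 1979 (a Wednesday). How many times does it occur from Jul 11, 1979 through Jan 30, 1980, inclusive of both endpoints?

Occurrences land 21·i days after Jun 6, 1979 for i = 0, 1, 2, …
Jul 11, 1979 is 35 days after the start; 35 ÷ 21 = 1 remainder 14; since the remainder is 14, round up to i = 2. First occurrence in the window: #3 on Jul 18, 1979 (2×21 = 42 days in).
Jan 30, 1980 is 238 days after the start; 238 ÷ 21 = 11 remainder 7. Last occurrence in the window: #12 on Jan 23, 1980.
Occurrences #3 through #12: 10 in total.

10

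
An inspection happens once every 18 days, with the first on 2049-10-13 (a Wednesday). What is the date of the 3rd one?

The 3rd occurrence is 2 intervals after the first: 2 × 18 = 36 days after 2049-10-13.
October has 31 days — 18 days to the end of October leaves 18.
18 days into November → 2049-11-18.

2049-11-18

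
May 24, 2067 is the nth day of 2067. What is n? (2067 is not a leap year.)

144

Days in months before May: 31 + 28 + 31 + 30 = 120.
Plus 24 days into May → day 144.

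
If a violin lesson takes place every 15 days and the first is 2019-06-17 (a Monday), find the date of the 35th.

The 35th occurrence is 34 intervals after the first: 34 × 15 = 510 days after 2019-06-17.
June has 30 days — 13 days to the end of June leaves 497.
From end of June to end of 2019 is 184 days (313 left).
January has 31 days (282 left).
February has 29 days (253 left).
March has 31 days (222 left).
April has 30 days (192 left).
May has 31 days (161 left).
June has 30 days (131 left).
July has 31 days (100 left).
August has 31 days (69 left).
September has 30 days (39 left).
October has 31 days (8 left).
8 days into November → 2020-11-08.

2020-11-08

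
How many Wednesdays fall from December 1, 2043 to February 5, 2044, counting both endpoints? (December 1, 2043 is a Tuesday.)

December 1, 2043 is a Tuesday; the first Wednesday on or after it is December 2, 2043 (1 day later).
From December 2, 2043 to February 5, 2044: 29 + 31 + 5 = 65 days (rest of December, January, February).
65 ÷ 7 = 9 full weeks with remainder 2, so 9 more Wednesdays after the first → 10.

10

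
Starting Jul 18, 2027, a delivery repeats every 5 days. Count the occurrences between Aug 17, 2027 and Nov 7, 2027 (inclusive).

17

Occurrences land 5·i days after Jul 18, 2027 for i = 0, 1, 2, …
Aug 17, 2027 is 30 days after the start; 30 ÷ 5 = 6 remainder 0. First occurrence in the window: #7 on Aug 17, 2027 (6×5 = 30 days in).
Nov 7, 2027 is 112 days after the start; 112 ÷ 5 = 22 remainder 2. Last occurrence in the window: #23 on Nov 5, 2027.
Occurrences #7 through #23: 17 in total.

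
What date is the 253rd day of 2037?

Sep 10, 2037

Jan has 31 days (253 − 31 = 222 remain).
Feb has 28 days (222 − 28 = 194 remain).
Mar has 31 days (194 − 31 = 163 remain).
Apr has 30 days (163 − 30 = 133 remain).
May has 31 days (133 − 31 = 102 remain).
Jun has 30 days (102 − 30 = 72 remain).
Jul has 31 days (72 − 31 = 41 remain).
Aug has 31 days (41 − 31 = 10 remain).
10 into Sep → Sep 10.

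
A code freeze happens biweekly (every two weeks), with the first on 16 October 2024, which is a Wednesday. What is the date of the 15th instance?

30 April 2025

The 15th occurrence is 14 intervals after the first: 14 × 14 = 196 days after 16 October 2024.
October has 31 days — 15 days to the end of October leaves 181.
November has 30 days (151 left).
December has 31 days (120 left).
January has 31 days (89 left).
February has 28 days (61 left).
March has 31 days (30 left).
30 days into April → 30 April 2025.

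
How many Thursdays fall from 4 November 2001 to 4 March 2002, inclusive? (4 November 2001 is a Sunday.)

17

4 November 2001 is a Sunday; the first Thursday on or after it is 8 November 2001 (4 days later).
From 8 November 2001 to 4 March 2002: 22 + 31 + 31 + 28 + 4 = 116 days (rest of November, December, January, February, March).
116 ÷ 7 = 16 full weeks with remainder 4, so 16 more Thursdays after the first → 17.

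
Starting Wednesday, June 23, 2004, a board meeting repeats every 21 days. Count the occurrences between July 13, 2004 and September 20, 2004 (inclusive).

Occurrences land 21·i days after June 23, 2004 for i = 0, 1, 2, …
July 13, 2004 is 20 days after the start; 20 ÷ 21 = 0 remainder 20; since the remainder is 20, round up to i = 1. First occurrence in the window: #2 on July 14, 2004 (1×21 = 21 days in).
September 20, 2004 is 89 days after the start; 89 ÷ 21 = 4 remainder 5. Last occurrence in the window: #5 on September 15, 2004.
Occurrences #2 through #5: 4 in total.

4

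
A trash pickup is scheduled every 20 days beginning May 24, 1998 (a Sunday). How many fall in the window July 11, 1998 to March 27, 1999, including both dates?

Occurrences land 20·i days after May 24, 1998 for i = 0, 1, 2, …
July 11, 1998 is 48 days after the start; 48 ÷ 20 = 2 remainder 8; since the remainder is 8, round up to i = 3. First occurrence in the window: #4 on July 23, 1998 (3×20 = 60 days in).
March 27, 1999 is 307 days after the start; 307 ÷ 20 = 15 remainder 7. Last occurrence in the window: #16 on March 20, 1999.
Occurrences #4 through #16: 13 in total.

13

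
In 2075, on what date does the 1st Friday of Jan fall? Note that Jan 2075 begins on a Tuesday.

Jan 4, 2075

Jan 2075 begins on a Tuesday, so the first Friday is Jan 4 (3 days later).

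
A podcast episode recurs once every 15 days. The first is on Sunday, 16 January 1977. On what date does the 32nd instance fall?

The 32nd occurrence is 31 intervals after the first: 31 × 15 = 465 days after 16 January 1977.
January has 31 days — 15 days to the end of January leaves 450.
From end of January to end of 1977 is 334 days (116 left).
January has 31 days (85 left).
February has 28 days (57 left).
March has 31 days (26 left).
26 days into April → 26 April 1978.

26 April 1978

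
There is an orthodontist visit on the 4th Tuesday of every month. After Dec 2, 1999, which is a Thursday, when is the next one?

Dec 28, 1999

Dec 1999 starts on a Wednesday; its first Tuesday is the 7th, so the 4th Tuesday is the 28th — Dec 28, 1999.
Dec 28, 1999 is after Dec 2, 1999, so that is the next one.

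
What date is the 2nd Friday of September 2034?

The first Friday of September 2034 is September 1.
The 2nd Friday is 1 weeks later: 1 + 7 = 8.

2034-09-08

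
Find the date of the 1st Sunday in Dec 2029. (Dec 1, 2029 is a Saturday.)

Dec 2029 begins on a Saturday, so the first Sunday is Dec 2 (1 day later).

Dec 2, 2029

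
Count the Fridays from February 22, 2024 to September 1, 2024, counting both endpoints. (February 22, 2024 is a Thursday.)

28

February 22, 2024 is a Thursday; the first Friday on or after it is February 23, 2024 (1 day later).
From February 23, 2024 to September 1, 2024: 6 + 31 + 30 + 31 + 30 + 31 + 31 + 1 = 191 days (rest of February, March, April, May, June, July, August, September).
191 ÷ 7 = 27 full weeks with remainder 2, so 27 more Fridays after the first → 28.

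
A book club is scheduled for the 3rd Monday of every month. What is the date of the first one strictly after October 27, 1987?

October 1987 starts on a Thursday; its first Monday is the 5th, so the 3rd Monday is the 19th — October 19, 1987.
That is not after October 27, 1987, so look at November 1987.
November 1987 starts on a Sunday; its first Monday is the 2nd, so the 3rd Monday is the 16th — November 16, 1987.

November 16, 1987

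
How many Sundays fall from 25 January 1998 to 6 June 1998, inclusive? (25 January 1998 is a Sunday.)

25 January 1998 is a Sunday; the first Sunday on or after it is 25 January 1998.
From 25 January 1998 to 6 June 1998: 6 + 28 + 31 + 30 + 31 + 6 = 132 days (rest of January, February, March, April, May, June).
132 ÷ 7 = 18 full weeks with remainder 6, so 18 more Sundays after the first → 19.

19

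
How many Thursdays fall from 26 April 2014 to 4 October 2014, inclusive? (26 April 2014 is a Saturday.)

23

26 April 2014 is a Saturday; the first Thursday on or after it is 1 May 2014 (5 days later).
From 1 May 2014 to 4 October 2014: 30 + 30 + 31 + 31 + 30 + 4 = 156 days (rest of May, June, July, August, September, October).
156 ÷ 7 = 22 full weeks with remainder 2, so 22 more Thursdays after the first → 23.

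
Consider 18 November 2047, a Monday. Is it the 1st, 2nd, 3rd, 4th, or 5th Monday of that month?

3rd

Day 18 falls in week ⌈18/7⌉ of the month.
Days 1–7 hold the 1st Monday, 8–14 the 2nd, 15–21 the 3rd, 22–28 the 4th, 29–31 the 5th.
18 is in the range for the 3rd.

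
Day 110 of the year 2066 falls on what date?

20 April 2066

January has 31 days (110 − 31 = 79 remain).
February has 28 days (79 − 28 = 51 remain).
March has 31 days (51 − 31 = 20 remain).
20 into April → April 20.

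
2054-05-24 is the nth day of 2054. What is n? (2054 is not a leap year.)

Days in months before May: 31 + 28 + 31 + 30 = 120.
Plus 24 days into May → day 144.

144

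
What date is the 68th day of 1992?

January has 31 days (68 − 31 = 37 remain).
February has 29 days (37 − 29 = 8 remain).
8 into March → March 8.

March 8, 1992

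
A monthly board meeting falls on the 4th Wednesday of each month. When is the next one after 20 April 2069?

24 April 2069

April 2069 starts on a Monday; its first Wednesday is the 3rd, so the 4th Wednesday is the 24th — 24 April 2069.
24 April 2069 is after 20 April 2069, so that is the next one.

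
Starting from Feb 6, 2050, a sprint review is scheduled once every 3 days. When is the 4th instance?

The 4th occurrence is 3 intervals after the first: 3 × 3 = 9 days after Feb 6, 2050.
9 days later is Feb 15, 2050.

Feb 15, 2050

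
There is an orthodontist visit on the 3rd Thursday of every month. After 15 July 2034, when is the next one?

20 July 2034

July 2034 starts on a Saturday; its first Thursday is the 6th, so the 3rd Thursday is the 20th — 20 July 2034.
20 July 2034 is after 15 July 2034, so that is the next one.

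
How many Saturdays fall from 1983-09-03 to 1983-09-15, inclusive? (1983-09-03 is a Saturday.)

2

1983-09-03 is a Saturday; the first Saturday on or after it is 1983-09-03.
From 1983-09-03 to 1983-09-15 is 15 − 3 = 12 days.
12 ÷ 7 = 1 full weeks with remainder 5, so 1 more Saturdays after the first → 2.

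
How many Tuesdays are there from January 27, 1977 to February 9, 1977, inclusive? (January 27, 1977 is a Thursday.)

January 27, 1977 is a Thursday; the first Tuesday on or after it is February 1, 1977 (5 days later).
From February 1, 1977 to February 9, 1977 is 9 − 1 = 8 days.
8 ÷ 7 = 1 full weeks with remainder 1, so 1 more Tuesdays after the first → 2.

2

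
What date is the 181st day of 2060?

29 June 2060

January has 31 days (181 − 31 = 150 remain).
February has 29 days (150 − 29 = 121 remain).
March has 31 days (121 − 31 = 90 remain).
April has 30 days (90 − 30 = 60 remain).
May has 31 days (60 − 31 = 29 remain).
29 into June → June 29.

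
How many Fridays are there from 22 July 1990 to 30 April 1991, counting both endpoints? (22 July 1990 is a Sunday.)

22 July 1990 is a Sunday; the first Friday on or after it is 27 July 1990 (5 days later).
From 27 July 1990 to 30 April 1991: 4 + 31 + 30 + 31 + 30 + 31 + 31 + 28 + 31 + 30 = 277 days (rest of July, August, September, October, November, December, January, February, March, April).
277 ÷ 7 = 39 full weeks with remainder 4, so 39 more Fridays after the first → 40.

40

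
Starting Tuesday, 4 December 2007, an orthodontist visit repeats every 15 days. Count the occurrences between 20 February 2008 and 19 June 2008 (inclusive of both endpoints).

8

Occurrences land 15·i days after 4 December 2007 for i = 0, 1, 2, …
20 February 2008 is 78 days after the start; 78 ÷ 15 = 5 remainder 3; since the remainder is 3, round up to i = 6. First occurrence in the window: #7 on 3 March 2008 (6×15 = 90 days in).
19 June 2008 is 198 days after the start; 198 ÷ 15 = 13 remainder 3. Last occurrence in the window: #14 on 16 June 2008.
Occurrences #7 through #14: 8 in total.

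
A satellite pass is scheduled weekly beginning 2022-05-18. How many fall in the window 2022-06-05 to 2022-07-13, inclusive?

6

Occurrences land 7·i days after 2022-05-18 for i = 0, 1, 2, …
2022-06-05 is 18 days after the start; 18 ÷ 7 = 2 remainder 4; since the remainder is 4, round up to i = 3. First occurrence in the window: #4 on 2022-06-08 (3×7 = 21 days in).
2022-07-13 is 56 days after the start; 56 ÷ 7 = 8 remainder 0. Last occurrence in the window: #9 on 2022-07-13.
Occurrences #4 through #9: 6 in total.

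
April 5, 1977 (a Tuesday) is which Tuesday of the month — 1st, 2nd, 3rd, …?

1st

Day 5 falls in week ⌈5/7⌉ of the month.
Days 1–7 hold the 1st Tuesday, 8–14 the 2nd, 15–21 the 3rd, 22–28 the 4th, 29–31 the 5th.
5 is in the range for the 1st.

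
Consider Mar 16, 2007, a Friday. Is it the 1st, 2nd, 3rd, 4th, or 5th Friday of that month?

Day 16 falls in week ⌈16/7⌉ of the month.
Days 1–7 hold the 1st Friday, 8–14 the 2nd, 15–21 the 3rd, 22–28 the 4th, 29–31 the 5th.
16 is in the range for the 3rd.

3rd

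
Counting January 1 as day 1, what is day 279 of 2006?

October 6, 2006

January has 31 days (279 − 31 = 248 remain).
February has 28 days (248 − 28 = 220 remain).
March has 31 days (220 − 31 = 189 remain).
April has 30 days (189 − 30 = 159 remain).
May has 31 days (159 − 31 = 128 remain).
June has 30 days (128 − 30 = 98 remain).
July has 31 days (98 − 31 = 67 remain).
August has 31 days (67 − 31 = 36 remain).
September has 30 days (36 − 30 = 6 remain).
6 into October → October 6.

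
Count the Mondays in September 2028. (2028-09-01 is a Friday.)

2028-09-01 is a Friday; the first Monday on or after it is 2028-09-04 (3 days later).
From 2028-09-04 to 2028-09-30 is 30 − 4 = 26 days.
26 ÷ 7 = 3 full weeks with remainder 5, so 3 more Mondays after the first → 4.

4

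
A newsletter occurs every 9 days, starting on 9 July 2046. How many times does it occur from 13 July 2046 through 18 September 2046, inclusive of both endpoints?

7

Occurrences land 9·i days after 9 July 2046 for i = 0, 1, 2, …
13 July 2046 is 4 days after the start; 4 ÷ 9 = 0 remainder 4; since the remainder is 4, round up to i = 1. First occurrence in the window: #2 on 18 July 2046 (1×9 = 9 days in).
18 September 2046 is 71 days after the start; 71 ÷ 9 = 7 remainder 8. Last occurrence in the window: #8 on 10 September 2046.
Occurrences #2 through #8: 7 in total.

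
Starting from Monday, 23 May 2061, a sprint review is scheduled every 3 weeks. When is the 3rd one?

The 3rd occurrence is 2 intervals after the first: 2 × 21 = 42 days after 23 May 2061.
May has 31 days — 8 days to the end of May leaves 34.
June has 30 days (4 left).
4 days into July → 4 July 2061.

4 July 2061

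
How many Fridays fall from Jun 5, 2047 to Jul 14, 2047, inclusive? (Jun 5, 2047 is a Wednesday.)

6

Jun 5, 2047 is a Wednesday; the first Friday on or after it is Jun 7, 2047 (2 days later).
From Jun 7, 2047 to Jul 14, 2047: 23 + 14 = 37 days (rest of Jun, Jul).
37 ÷ 7 = 5 full weeks with remainder 2, so 5 more Fridays after the first → 6.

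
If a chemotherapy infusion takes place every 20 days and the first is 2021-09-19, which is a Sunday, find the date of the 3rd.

The 3rd occurrence is 2 intervals after the first: 2 × 20 = 40 days after 2021-09-19.
September has 30 days — 11 days to the end of September leaves 29.
29 days into October → 2021-10-29.

2021-10-29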